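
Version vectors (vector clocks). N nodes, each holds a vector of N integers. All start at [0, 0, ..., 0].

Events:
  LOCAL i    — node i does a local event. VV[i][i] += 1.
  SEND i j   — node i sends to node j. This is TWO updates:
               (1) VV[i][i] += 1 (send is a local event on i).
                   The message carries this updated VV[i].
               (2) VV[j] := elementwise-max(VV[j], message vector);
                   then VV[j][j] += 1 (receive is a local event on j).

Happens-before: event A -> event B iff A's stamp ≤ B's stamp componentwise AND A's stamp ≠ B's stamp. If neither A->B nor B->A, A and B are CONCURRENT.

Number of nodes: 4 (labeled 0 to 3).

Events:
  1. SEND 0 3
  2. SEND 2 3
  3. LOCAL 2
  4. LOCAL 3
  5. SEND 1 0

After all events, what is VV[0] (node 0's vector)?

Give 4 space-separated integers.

Initial: VV[0]=[0, 0, 0, 0]
Initial: VV[1]=[0, 0, 0, 0]
Initial: VV[2]=[0, 0, 0, 0]
Initial: VV[3]=[0, 0, 0, 0]
Event 1: SEND 0->3: VV[0][0]++ -> VV[0]=[1, 0, 0, 0], msg_vec=[1, 0, 0, 0]; VV[3]=max(VV[3],msg_vec) then VV[3][3]++ -> VV[3]=[1, 0, 0, 1]
Event 2: SEND 2->3: VV[2][2]++ -> VV[2]=[0, 0, 1, 0], msg_vec=[0, 0, 1, 0]; VV[3]=max(VV[3],msg_vec) then VV[3][3]++ -> VV[3]=[1, 0, 1, 2]
Event 3: LOCAL 2: VV[2][2]++ -> VV[2]=[0, 0, 2, 0]
Event 4: LOCAL 3: VV[3][3]++ -> VV[3]=[1, 0, 1, 3]
Event 5: SEND 1->0: VV[1][1]++ -> VV[1]=[0, 1, 0, 0], msg_vec=[0, 1, 0, 0]; VV[0]=max(VV[0],msg_vec) then VV[0][0]++ -> VV[0]=[2, 1, 0, 0]
Final vectors: VV[0]=[2, 1, 0, 0]; VV[1]=[0, 1, 0, 0]; VV[2]=[0, 0, 2, 0]; VV[3]=[1, 0, 1, 3]

Answer: 2 1 0 0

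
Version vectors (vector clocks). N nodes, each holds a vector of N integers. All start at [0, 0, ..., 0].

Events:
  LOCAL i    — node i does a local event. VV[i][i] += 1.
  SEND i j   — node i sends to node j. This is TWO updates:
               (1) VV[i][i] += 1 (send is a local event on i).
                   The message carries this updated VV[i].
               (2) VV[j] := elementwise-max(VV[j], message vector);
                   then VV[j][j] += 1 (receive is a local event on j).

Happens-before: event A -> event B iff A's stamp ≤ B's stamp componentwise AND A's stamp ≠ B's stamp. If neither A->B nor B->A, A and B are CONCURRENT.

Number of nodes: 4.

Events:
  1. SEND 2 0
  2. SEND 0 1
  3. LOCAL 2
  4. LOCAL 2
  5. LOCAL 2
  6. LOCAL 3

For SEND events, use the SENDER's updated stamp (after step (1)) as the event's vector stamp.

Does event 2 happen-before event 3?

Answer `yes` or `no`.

Initial: VV[0]=[0, 0, 0, 0]
Initial: VV[1]=[0, 0, 0, 0]
Initial: VV[2]=[0, 0, 0, 0]
Initial: VV[3]=[0, 0, 0, 0]
Event 1: SEND 2->0: VV[2][2]++ -> VV[2]=[0, 0, 1, 0], msg_vec=[0, 0, 1, 0]; VV[0]=max(VV[0],msg_vec) then VV[0][0]++ -> VV[0]=[1, 0, 1, 0]
Event 2: SEND 0->1: VV[0][0]++ -> VV[0]=[2, 0, 1, 0], msg_vec=[2, 0, 1, 0]; VV[1]=max(VV[1],msg_vec) then VV[1][1]++ -> VV[1]=[2, 1, 1, 0]
Event 3: LOCAL 2: VV[2][2]++ -> VV[2]=[0, 0, 2, 0]
Event 4: LOCAL 2: VV[2][2]++ -> VV[2]=[0, 0, 3, 0]
Event 5: LOCAL 2: VV[2][2]++ -> VV[2]=[0, 0, 4, 0]
Event 6: LOCAL 3: VV[3][3]++ -> VV[3]=[0, 0, 0, 1]
Event 2 stamp: [2, 0, 1, 0]
Event 3 stamp: [0, 0, 2, 0]
[2, 0, 1, 0] <= [0, 0, 2, 0]? False. Equal? False. Happens-before: False

Answer: no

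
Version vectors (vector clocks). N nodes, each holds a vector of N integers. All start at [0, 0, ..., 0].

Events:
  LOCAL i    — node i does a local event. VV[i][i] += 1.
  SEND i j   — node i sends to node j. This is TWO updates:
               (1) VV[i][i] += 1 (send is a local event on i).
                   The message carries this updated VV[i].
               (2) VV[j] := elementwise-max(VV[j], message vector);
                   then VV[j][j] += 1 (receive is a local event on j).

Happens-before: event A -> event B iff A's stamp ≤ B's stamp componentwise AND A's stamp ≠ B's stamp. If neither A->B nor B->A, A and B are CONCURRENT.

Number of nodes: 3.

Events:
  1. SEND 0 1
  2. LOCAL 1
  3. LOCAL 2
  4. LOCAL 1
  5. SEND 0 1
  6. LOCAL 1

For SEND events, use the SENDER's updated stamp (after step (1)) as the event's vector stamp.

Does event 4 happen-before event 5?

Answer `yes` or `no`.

Initial: VV[0]=[0, 0, 0]
Initial: VV[1]=[0, 0, 0]
Initial: VV[2]=[0, 0, 0]
Event 1: SEND 0->1: VV[0][0]++ -> VV[0]=[1, 0, 0], msg_vec=[1, 0, 0]; VV[1]=max(VV[1],msg_vec) then VV[1][1]++ -> VV[1]=[1, 1, 0]
Event 2: LOCAL 1: VV[1][1]++ -> VV[1]=[1, 2, 0]
Event 3: LOCAL 2: VV[2][2]++ -> VV[2]=[0, 0, 1]
Event 4: LOCAL 1: VV[1][1]++ -> VV[1]=[1, 3, 0]
Event 5: SEND 0->1: VV[0][0]++ -> VV[0]=[2, 0, 0], msg_vec=[2, 0, 0]; VV[1]=max(VV[1],msg_vec) then VV[1][1]++ -> VV[1]=[2, 4, 0]
Event 6: LOCAL 1: VV[1][1]++ -> VV[1]=[2, 5, 0]
Event 4 stamp: [1, 3, 0]
Event 5 stamp: [2, 0, 0]
[1, 3, 0] <= [2, 0, 0]? False. Equal? False. Happens-before: False

Answer: no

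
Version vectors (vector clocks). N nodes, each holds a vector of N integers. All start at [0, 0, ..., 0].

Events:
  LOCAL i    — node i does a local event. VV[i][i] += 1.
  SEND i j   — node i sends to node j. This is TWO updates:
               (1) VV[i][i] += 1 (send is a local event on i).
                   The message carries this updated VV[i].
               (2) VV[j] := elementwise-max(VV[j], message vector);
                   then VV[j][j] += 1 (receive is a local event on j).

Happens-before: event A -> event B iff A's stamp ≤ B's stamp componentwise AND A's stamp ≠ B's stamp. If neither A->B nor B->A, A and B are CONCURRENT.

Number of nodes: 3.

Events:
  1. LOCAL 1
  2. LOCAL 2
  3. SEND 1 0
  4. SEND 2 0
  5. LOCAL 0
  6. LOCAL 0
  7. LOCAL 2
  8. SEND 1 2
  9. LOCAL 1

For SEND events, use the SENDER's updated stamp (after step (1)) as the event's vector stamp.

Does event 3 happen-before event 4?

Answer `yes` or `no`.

Answer: no

Derivation:
Initial: VV[0]=[0, 0, 0]
Initial: VV[1]=[0, 0, 0]
Initial: VV[2]=[0, 0, 0]
Event 1: LOCAL 1: VV[1][1]++ -> VV[1]=[0, 1, 0]
Event 2: LOCAL 2: VV[2][2]++ -> VV[2]=[0, 0, 1]
Event 3: SEND 1->0: VV[1][1]++ -> VV[1]=[0, 2, 0], msg_vec=[0, 2, 0]; VV[0]=max(VV[0],msg_vec) then VV[0][0]++ -> VV[0]=[1, 2, 0]
Event 4: SEND 2->0: VV[2][2]++ -> VV[2]=[0, 0, 2], msg_vec=[0, 0, 2]; VV[0]=max(VV[0],msg_vec) then VV[0][0]++ -> VV[0]=[2, 2, 2]
Event 5: LOCAL 0: VV[0][0]++ -> VV[0]=[3, 2, 2]
Event 6: LOCAL 0: VV[0][0]++ -> VV[0]=[4, 2, 2]
Event 7: LOCAL 2: VV[2][2]++ -> VV[2]=[0, 0, 3]
Event 8: SEND 1->2: VV[1][1]++ -> VV[1]=[0, 3, 0], msg_vec=[0, 3, 0]; VV[2]=max(VV[2],msg_vec) then VV[2][2]++ -> VV[2]=[0, 3, 4]
Event 9: LOCAL 1: VV[1][1]++ -> VV[1]=[0, 4, 0]
Event 3 stamp: [0, 2, 0]
Event 4 stamp: [0, 0, 2]
[0, 2, 0] <= [0, 0, 2]? False. Equal? False. Happens-before: False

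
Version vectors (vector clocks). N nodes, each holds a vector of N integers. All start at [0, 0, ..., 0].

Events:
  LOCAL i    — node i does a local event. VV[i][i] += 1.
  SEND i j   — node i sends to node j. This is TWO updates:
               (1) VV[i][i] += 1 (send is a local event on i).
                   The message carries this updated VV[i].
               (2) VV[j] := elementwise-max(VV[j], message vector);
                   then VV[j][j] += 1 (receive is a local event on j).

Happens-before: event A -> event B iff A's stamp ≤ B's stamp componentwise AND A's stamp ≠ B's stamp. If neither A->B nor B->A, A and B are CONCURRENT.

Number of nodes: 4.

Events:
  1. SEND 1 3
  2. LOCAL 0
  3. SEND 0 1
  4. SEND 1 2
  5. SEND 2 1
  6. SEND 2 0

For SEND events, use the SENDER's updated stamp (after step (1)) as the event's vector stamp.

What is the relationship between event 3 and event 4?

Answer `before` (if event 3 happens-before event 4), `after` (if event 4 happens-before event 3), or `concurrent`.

Answer: before

Derivation:
Initial: VV[0]=[0, 0, 0, 0]
Initial: VV[1]=[0, 0, 0, 0]
Initial: VV[2]=[0, 0, 0, 0]
Initial: VV[3]=[0, 0, 0, 0]
Event 1: SEND 1->3: VV[1][1]++ -> VV[1]=[0, 1, 0, 0], msg_vec=[0, 1, 0, 0]; VV[3]=max(VV[3],msg_vec) then VV[3][3]++ -> VV[3]=[0, 1, 0, 1]
Event 2: LOCAL 0: VV[0][0]++ -> VV[0]=[1, 0, 0, 0]
Event 3: SEND 0->1: VV[0][0]++ -> VV[0]=[2, 0, 0, 0], msg_vec=[2, 0, 0, 0]; VV[1]=max(VV[1],msg_vec) then VV[1][1]++ -> VV[1]=[2, 2, 0, 0]
Event 4: SEND 1->2: VV[1][1]++ -> VV[1]=[2, 3, 0, 0], msg_vec=[2, 3, 0, 0]; VV[2]=max(VV[2],msg_vec) then VV[2][2]++ -> VV[2]=[2, 3, 1, 0]
Event 5: SEND 2->1: VV[2][2]++ -> VV[2]=[2, 3, 2, 0], msg_vec=[2, 3, 2, 0]; VV[1]=max(VV[1],msg_vec) then VV[1][1]++ -> VV[1]=[2, 4, 2, 0]
Event 6: SEND 2->0: VV[2][2]++ -> VV[2]=[2, 3, 3, 0], msg_vec=[2, 3, 3, 0]; VV[0]=max(VV[0],msg_vec) then VV[0][0]++ -> VV[0]=[3, 3, 3, 0]
Event 3 stamp: [2, 0, 0, 0]
Event 4 stamp: [2, 3, 0, 0]
[2, 0, 0, 0] <= [2, 3, 0, 0]? True
[2, 3, 0, 0] <= [2, 0, 0, 0]? False
Relation: before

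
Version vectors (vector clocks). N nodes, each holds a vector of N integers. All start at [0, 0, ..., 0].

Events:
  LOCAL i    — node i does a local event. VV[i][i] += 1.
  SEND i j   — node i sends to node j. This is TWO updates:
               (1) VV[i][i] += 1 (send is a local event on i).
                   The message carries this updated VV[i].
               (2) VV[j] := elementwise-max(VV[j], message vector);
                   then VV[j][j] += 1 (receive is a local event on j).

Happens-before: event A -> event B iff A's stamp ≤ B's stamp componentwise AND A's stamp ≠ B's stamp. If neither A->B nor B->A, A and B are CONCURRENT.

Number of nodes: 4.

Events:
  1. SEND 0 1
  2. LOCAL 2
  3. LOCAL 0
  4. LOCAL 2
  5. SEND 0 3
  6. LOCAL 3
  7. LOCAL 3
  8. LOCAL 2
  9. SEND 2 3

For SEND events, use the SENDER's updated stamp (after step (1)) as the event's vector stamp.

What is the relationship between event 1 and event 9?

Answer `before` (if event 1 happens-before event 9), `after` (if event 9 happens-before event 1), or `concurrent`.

Initial: VV[0]=[0, 0, 0, 0]
Initial: VV[1]=[0, 0, 0, 0]
Initial: VV[2]=[0, 0, 0, 0]
Initial: VV[3]=[0, 0, 0, 0]
Event 1: SEND 0->1: VV[0][0]++ -> VV[0]=[1, 0, 0, 0], msg_vec=[1, 0, 0, 0]; VV[1]=max(VV[1],msg_vec) then VV[1][1]++ -> VV[1]=[1, 1, 0, 0]
Event 2: LOCAL 2: VV[2][2]++ -> VV[2]=[0, 0, 1, 0]
Event 3: LOCAL 0: VV[0][0]++ -> VV[0]=[2, 0, 0, 0]
Event 4: LOCAL 2: VV[2][2]++ -> VV[2]=[0, 0, 2, 0]
Event 5: SEND 0->3: VV[0][0]++ -> VV[0]=[3, 0, 0, 0], msg_vec=[3, 0, 0, 0]; VV[3]=max(VV[3],msg_vec) then VV[3][3]++ -> VV[3]=[3, 0, 0, 1]
Event 6: LOCAL 3: VV[3][3]++ -> VV[3]=[3, 0, 0, 2]
Event 7: LOCAL 3: VV[3][3]++ -> VV[3]=[3, 0, 0, 3]
Event 8: LOCAL 2: VV[2][2]++ -> VV[2]=[0, 0, 3, 0]
Event 9: SEND 2->3: VV[2][2]++ -> VV[2]=[0, 0, 4, 0], msg_vec=[0, 0, 4, 0]; VV[3]=max(VV[3],msg_vec) then VV[3][3]++ -> VV[3]=[3, 0, 4, 4]
Event 1 stamp: [1, 0, 0, 0]
Event 9 stamp: [0, 0, 4, 0]
[1, 0, 0, 0] <= [0, 0, 4, 0]? False
[0, 0, 4, 0] <= [1, 0, 0, 0]? False
Relation: concurrent

Answer: concurrent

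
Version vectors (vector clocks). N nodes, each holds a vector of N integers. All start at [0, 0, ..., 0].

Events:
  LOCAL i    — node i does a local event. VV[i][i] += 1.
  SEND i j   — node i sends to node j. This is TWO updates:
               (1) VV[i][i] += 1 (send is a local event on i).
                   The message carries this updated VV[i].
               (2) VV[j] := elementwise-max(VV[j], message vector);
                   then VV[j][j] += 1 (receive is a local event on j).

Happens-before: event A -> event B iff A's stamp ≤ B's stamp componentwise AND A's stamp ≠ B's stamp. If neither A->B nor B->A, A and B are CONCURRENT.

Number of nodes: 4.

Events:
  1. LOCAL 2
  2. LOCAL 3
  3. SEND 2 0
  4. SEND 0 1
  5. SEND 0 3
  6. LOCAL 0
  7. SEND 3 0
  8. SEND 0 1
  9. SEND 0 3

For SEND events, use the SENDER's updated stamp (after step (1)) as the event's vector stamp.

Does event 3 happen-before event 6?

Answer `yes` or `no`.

Initial: VV[0]=[0, 0, 0, 0]
Initial: VV[1]=[0, 0, 0, 0]
Initial: VV[2]=[0, 0, 0, 0]
Initial: VV[3]=[0, 0, 0, 0]
Event 1: LOCAL 2: VV[2][2]++ -> VV[2]=[0, 0, 1, 0]
Event 2: LOCAL 3: VV[3][3]++ -> VV[3]=[0, 0, 0, 1]
Event 3: SEND 2->0: VV[2][2]++ -> VV[2]=[0, 0, 2, 0], msg_vec=[0, 0, 2, 0]; VV[0]=max(VV[0],msg_vec) then VV[0][0]++ -> VV[0]=[1, 0, 2, 0]
Event 4: SEND 0->1: VV[0][0]++ -> VV[0]=[2, 0, 2, 0], msg_vec=[2, 0, 2, 0]; VV[1]=max(VV[1],msg_vec) then VV[1][1]++ -> VV[1]=[2, 1, 2, 0]
Event 5: SEND 0->3: VV[0][0]++ -> VV[0]=[3, 0, 2, 0], msg_vec=[3, 0, 2, 0]; VV[3]=max(VV[3],msg_vec) then VV[3][3]++ -> VV[3]=[3, 0, 2, 2]
Event 6: LOCAL 0: VV[0][0]++ -> VV[0]=[4, 0, 2, 0]
Event 7: SEND 3->0: VV[3][3]++ -> VV[3]=[3, 0, 2, 3], msg_vec=[3, 0, 2, 3]; VV[0]=max(VV[0],msg_vec) then VV[0][0]++ -> VV[0]=[5, 0, 2, 3]
Event 8: SEND 0->1: VV[0][0]++ -> VV[0]=[6, 0, 2, 3], msg_vec=[6, 0, 2, 3]; VV[1]=max(VV[1],msg_vec) then VV[1][1]++ -> VV[1]=[6, 2, 2, 3]
Event 9: SEND 0->3: VV[0][0]++ -> VV[0]=[7, 0, 2, 3], msg_vec=[7, 0, 2, 3]; VV[3]=max(VV[3],msg_vec) then VV[3][3]++ -> VV[3]=[7, 0, 2, 4]
Event 3 stamp: [0, 0, 2, 0]
Event 6 stamp: [4, 0, 2, 0]
[0, 0, 2, 0] <= [4, 0, 2, 0]? True. Equal? False. Happens-before: True

Answer: yes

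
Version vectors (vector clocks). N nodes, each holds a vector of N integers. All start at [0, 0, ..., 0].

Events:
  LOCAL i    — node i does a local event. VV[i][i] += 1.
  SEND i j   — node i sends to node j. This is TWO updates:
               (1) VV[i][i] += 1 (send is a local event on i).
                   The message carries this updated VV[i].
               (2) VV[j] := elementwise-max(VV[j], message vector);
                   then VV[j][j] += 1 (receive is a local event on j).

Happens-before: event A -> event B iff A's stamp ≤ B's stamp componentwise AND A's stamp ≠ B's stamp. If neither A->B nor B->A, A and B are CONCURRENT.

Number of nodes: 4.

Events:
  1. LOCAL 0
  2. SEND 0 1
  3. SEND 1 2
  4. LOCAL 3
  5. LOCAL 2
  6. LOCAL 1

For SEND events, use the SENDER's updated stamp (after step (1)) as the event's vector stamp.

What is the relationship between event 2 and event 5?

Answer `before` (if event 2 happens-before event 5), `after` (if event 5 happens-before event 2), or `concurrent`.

Answer: before

Derivation:
Initial: VV[0]=[0, 0, 0, 0]
Initial: VV[1]=[0, 0, 0, 0]
Initial: VV[2]=[0, 0, 0, 0]
Initial: VV[3]=[0, 0, 0, 0]
Event 1: LOCAL 0: VV[0][0]++ -> VV[0]=[1, 0, 0, 0]
Event 2: SEND 0->1: VV[0][0]++ -> VV[0]=[2, 0, 0, 0], msg_vec=[2, 0, 0, 0]; VV[1]=max(VV[1],msg_vec) then VV[1][1]++ -> VV[1]=[2, 1, 0, 0]
Event 3: SEND 1->2: VV[1][1]++ -> VV[1]=[2, 2, 0, 0], msg_vec=[2, 2, 0, 0]; VV[2]=max(VV[2],msg_vec) then VV[2][2]++ -> VV[2]=[2, 2, 1, 0]
Event 4: LOCAL 3: VV[3][3]++ -> VV[3]=[0, 0, 0, 1]
Event 5: LOCAL 2: VV[2][2]++ -> VV[2]=[2, 2, 2, 0]
Event 6: LOCAL 1: VV[1][1]++ -> VV[1]=[2, 3, 0, 0]
Event 2 stamp: [2, 0, 0, 0]
Event 5 stamp: [2, 2, 2, 0]
[2, 0, 0, 0] <= [2, 2, 2, 0]? True
[2, 2, 2, 0] <= [2, 0, 0, 0]? False
Relation: before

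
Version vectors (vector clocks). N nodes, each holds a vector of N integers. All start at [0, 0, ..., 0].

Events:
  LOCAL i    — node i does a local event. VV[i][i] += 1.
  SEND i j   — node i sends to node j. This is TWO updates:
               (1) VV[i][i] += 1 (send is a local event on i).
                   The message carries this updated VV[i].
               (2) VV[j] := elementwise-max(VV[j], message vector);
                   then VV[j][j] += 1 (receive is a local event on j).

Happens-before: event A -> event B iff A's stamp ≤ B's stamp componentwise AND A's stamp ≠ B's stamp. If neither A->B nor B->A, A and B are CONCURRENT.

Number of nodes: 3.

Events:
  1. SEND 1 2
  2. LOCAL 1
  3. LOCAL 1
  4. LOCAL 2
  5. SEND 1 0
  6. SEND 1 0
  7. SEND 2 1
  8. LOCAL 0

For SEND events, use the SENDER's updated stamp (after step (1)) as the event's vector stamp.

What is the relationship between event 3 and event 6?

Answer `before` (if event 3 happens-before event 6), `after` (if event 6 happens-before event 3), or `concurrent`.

Initial: VV[0]=[0, 0, 0]
Initial: VV[1]=[0, 0, 0]
Initial: VV[2]=[0, 0, 0]
Event 1: SEND 1->2: VV[1][1]++ -> VV[1]=[0, 1, 0], msg_vec=[0, 1, 0]; VV[2]=max(VV[2],msg_vec) then VV[2][2]++ -> VV[2]=[0, 1, 1]
Event 2: LOCAL 1: VV[1][1]++ -> VV[1]=[0, 2, 0]
Event 3: LOCAL 1: VV[1][1]++ -> VV[1]=[0, 3, 0]
Event 4: LOCAL 2: VV[2][2]++ -> VV[2]=[0, 1, 2]
Event 5: SEND 1->0: VV[1][1]++ -> VV[1]=[0, 4, 0], msg_vec=[0, 4, 0]; VV[0]=max(VV[0],msg_vec) then VV[0][0]++ -> VV[0]=[1, 4, 0]
Event 6: SEND 1->0: VV[1][1]++ -> VV[1]=[0, 5, 0], msg_vec=[0, 5, 0]; VV[0]=max(VV[0],msg_vec) then VV[0][0]++ -> VV[0]=[2, 5, 0]
Event 7: SEND 2->1: VV[2][2]++ -> VV[2]=[0, 1, 3], msg_vec=[0, 1, 3]; VV[1]=max(VV[1],msg_vec) then VV[1][1]++ -> VV[1]=[0, 6, 3]
Event 8: LOCAL 0: VV[0][0]++ -> VV[0]=[3, 5, 0]
Event 3 stamp: [0, 3, 0]
Event 6 stamp: [0, 5, 0]
[0, 3, 0] <= [0, 5, 0]? True
[0, 5, 0] <= [0, 3, 0]? False
Relation: before

Answer: before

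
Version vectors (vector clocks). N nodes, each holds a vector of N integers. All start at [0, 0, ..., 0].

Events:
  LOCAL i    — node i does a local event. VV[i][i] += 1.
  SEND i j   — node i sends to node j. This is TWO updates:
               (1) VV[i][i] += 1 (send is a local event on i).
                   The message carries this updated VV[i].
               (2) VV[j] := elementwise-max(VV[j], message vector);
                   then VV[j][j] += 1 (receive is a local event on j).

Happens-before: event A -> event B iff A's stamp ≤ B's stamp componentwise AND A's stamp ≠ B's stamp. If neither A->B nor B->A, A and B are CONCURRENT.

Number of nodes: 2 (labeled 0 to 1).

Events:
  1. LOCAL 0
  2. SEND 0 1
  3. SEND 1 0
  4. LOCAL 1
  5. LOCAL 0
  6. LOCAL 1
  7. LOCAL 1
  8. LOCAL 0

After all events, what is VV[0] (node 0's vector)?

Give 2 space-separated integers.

Answer: 5 2

Derivation:
Initial: VV[0]=[0, 0]
Initial: VV[1]=[0, 0]
Event 1: LOCAL 0: VV[0][0]++ -> VV[0]=[1, 0]
Event 2: SEND 0->1: VV[0][0]++ -> VV[0]=[2, 0], msg_vec=[2, 0]; VV[1]=max(VV[1],msg_vec) then VV[1][1]++ -> VV[1]=[2, 1]
Event 3: SEND 1->0: VV[1][1]++ -> VV[1]=[2, 2], msg_vec=[2, 2]; VV[0]=max(VV[0],msg_vec) then VV[0][0]++ -> VV[0]=[3, 2]
Event 4: LOCAL 1: VV[1][1]++ -> VV[1]=[2, 3]
Event 5: LOCAL 0: VV[0][0]++ -> VV[0]=[4, 2]
Event 6: LOCAL 1: VV[1][1]++ -> VV[1]=[2, 4]
Event 7: LOCAL 1: VV[1][1]++ -> VV[1]=[2, 5]
Event 8: LOCAL 0: VV[0][0]++ -> VV[0]=[5, 2]
Final vectors: VV[0]=[5, 2]; VV[1]=[2, 5]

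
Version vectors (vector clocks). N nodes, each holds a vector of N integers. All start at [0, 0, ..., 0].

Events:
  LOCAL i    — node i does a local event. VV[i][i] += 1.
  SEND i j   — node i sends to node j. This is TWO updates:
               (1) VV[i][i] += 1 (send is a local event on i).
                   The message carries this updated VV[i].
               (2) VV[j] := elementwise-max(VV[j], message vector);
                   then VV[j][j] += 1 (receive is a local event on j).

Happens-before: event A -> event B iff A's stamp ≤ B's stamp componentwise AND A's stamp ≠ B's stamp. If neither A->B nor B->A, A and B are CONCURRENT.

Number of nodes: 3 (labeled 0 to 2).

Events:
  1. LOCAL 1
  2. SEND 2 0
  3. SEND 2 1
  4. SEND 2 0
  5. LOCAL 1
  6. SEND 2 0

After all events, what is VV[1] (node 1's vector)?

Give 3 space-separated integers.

Initial: VV[0]=[0, 0, 0]
Initial: VV[1]=[0, 0, 0]
Initial: VV[2]=[0, 0, 0]
Event 1: LOCAL 1: VV[1][1]++ -> VV[1]=[0, 1, 0]
Event 2: SEND 2->0: VV[2][2]++ -> VV[2]=[0, 0, 1], msg_vec=[0, 0, 1]; VV[0]=max(VV[0],msg_vec) then VV[0][0]++ -> VV[0]=[1, 0, 1]
Event 3: SEND 2->1: VV[2][2]++ -> VV[2]=[0, 0, 2], msg_vec=[0, 0, 2]; VV[1]=max(VV[1],msg_vec) then VV[1][1]++ -> VV[1]=[0, 2, 2]
Event 4: SEND 2->0: VV[2][2]++ -> VV[2]=[0, 0, 3], msg_vec=[0, 0, 3]; VV[0]=max(VV[0],msg_vec) then VV[0][0]++ -> VV[0]=[2, 0, 3]
Event 5: LOCAL 1: VV[1][1]++ -> VV[1]=[0, 3, 2]
Event 6: SEND 2->0: VV[2][2]++ -> VV[2]=[0, 0, 4], msg_vec=[0, 0, 4]; VV[0]=max(VV[0],msg_vec) then VV[0][0]++ -> VV[0]=[3, 0, 4]
Final vectors: VV[0]=[3, 0, 4]; VV[1]=[0, 3, 2]; VV[2]=[0, 0, 4]

Answer: 0 3 2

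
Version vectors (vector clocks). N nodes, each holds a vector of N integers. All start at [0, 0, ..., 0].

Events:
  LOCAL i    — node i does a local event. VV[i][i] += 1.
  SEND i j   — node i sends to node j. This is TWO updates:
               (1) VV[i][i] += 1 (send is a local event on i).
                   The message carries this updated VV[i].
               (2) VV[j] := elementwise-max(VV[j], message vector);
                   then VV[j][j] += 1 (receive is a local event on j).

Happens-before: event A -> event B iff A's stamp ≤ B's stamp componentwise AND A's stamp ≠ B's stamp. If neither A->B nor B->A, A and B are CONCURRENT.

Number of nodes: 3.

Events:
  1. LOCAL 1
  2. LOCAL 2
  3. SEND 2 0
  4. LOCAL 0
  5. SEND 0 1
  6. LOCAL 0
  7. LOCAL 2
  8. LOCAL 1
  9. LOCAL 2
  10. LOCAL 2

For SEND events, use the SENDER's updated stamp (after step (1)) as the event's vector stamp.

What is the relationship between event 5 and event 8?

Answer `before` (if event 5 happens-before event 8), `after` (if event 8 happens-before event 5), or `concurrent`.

Answer: before

Derivation:
Initial: VV[0]=[0, 0, 0]
Initial: VV[1]=[0, 0, 0]
Initial: VV[2]=[0, 0, 0]
Event 1: LOCAL 1: VV[1][1]++ -> VV[1]=[0, 1, 0]
Event 2: LOCAL 2: VV[2][2]++ -> VV[2]=[0, 0, 1]
Event 3: SEND 2->0: VV[2][2]++ -> VV[2]=[0, 0, 2], msg_vec=[0, 0, 2]; VV[0]=max(VV[0],msg_vec) then VV[0][0]++ -> VV[0]=[1, 0, 2]
Event 4: LOCAL 0: VV[0][0]++ -> VV[0]=[2, 0, 2]
Event 5: SEND 0->1: VV[0][0]++ -> VV[0]=[3, 0, 2], msg_vec=[3, 0, 2]; VV[1]=max(VV[1],msg_vec) then VV[1][1]++ -> VV[1]=[3, 2, 2]
Event 6: LOCAL 0: VV[0][0]++ -> VV[0]=[4, 0, 2]
Event 7: LOCAL 2: VV[2][2]++ -> VV[2]=[0, 0, 3]
Event 8: LOCAL 1: VV[1][1]++ -> VV[1]=[3, 3, 2]
Event 9: LOCAL 2: VV[2][2]++ -> VV[2]=[0, 0, 4]
Event 10: LOCAL 2: VV[2][2]++ -> VV[2]=[0, 0, 5]
Event 5 stamp: [3, 0, 2]
Event 8 stamp: [3, 3, 2]
[3, 0, 2] <= [3, 3, 2]? True
[3, 3, 2] <= [3, 0, 2]? False
Relation: before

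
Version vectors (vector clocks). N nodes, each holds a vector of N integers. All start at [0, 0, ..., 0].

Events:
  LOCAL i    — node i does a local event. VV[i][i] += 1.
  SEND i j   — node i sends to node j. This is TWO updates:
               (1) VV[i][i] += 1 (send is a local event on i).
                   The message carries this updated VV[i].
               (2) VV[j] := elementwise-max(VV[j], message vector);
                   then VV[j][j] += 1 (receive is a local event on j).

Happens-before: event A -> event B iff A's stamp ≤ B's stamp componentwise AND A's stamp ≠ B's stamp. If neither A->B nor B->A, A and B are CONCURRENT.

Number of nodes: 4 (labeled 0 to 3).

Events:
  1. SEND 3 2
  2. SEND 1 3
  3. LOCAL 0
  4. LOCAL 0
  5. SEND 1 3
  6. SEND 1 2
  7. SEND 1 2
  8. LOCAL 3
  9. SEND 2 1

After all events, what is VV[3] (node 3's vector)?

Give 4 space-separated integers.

Answer: 0 2 0 4

Derivation:
Initial: VV[0]=[0, 0, 0, 0]
Initial: VV[1]=[0, 0, 0, 0]
Initial: VV[2]=[0, 0, 0, 0]
Initial: VV[3]=[0, 0, 0, 0]
Event 1: SEND 3->2: VV[3][3]++ -> VV[3]=[0, 0, 0, 1], msg_vec=[0, 0, 0, 1]; VV[2]=max(VV[2],msg_vec) then VV[2][2]++ -> VV[2]=[0, 0, 1, 1]
Event 2: SEND 1->3: VV[1][1]++ -> VV[1]=[0, 1, 0, 0], msg_vec=[0, 1, 0, 0]; VV[3]=max(VV[3],msg_vec) then VV[3][3]++ -> VV[3]=[0, 1, 0, 2]
Event 3: LOCAL 0: VV[0][0]++ -> VV[0]=[1, 0, 0, 0]
Event 4: LOCAL 0: VV[0][0]++ -> VV[0]=[2, 0, 0, 0]
Event 5: SEND 1->3: VV[1][1]++ -> VV[1]=[0, 2, 0, 0], msg_vec=[0, 2, 0, 0]; VV[3]=max(VV[3],msg_vec) then VV[3][3]++ -> VV[3]=[0, 2, 0, 3]
Event 6: SEND 1->2: VV[1][1]++ -> VV[1]=[0, 3, 0, 0], msg_vec=[0, 3, 0, 0]; VV[2]=max(VV[2],msg_vec) then VV[2][2]++ -> VV[2]=[0, 3, 2, 1]
Event 7: SEND 1->2: VV[1][1]++ -> VV[1]=[0, 4, 0, 0], msg_vec=[0, 4, 0, 0]; VV[2]=max(VV[2],msg_vec) then VV[2][2]++ -> VV[2]=[0, 4, 3, 1]
Event 8: LOCAL 3: VV[3][3]++ -> VV[3]=[0, 2, 0, 4]
Event 9: SEND 2->1: VV[2][2]++ -> VV[2]=[0, 4, 4, 1], msg_vec=[0, 4, 4, 1]; VV[1]=max(VV[1],msg_vec) then VV[1][1]++ -> VV[1]=[0, 5, 4, 1]
Final vectors: VV[0]=[2, 0, 0, 0]; VV[1]=[0, 5, 4, 1]; VV[2]=[0, 4, 4, 1]; VV[3]=[0, 2, 0, 4]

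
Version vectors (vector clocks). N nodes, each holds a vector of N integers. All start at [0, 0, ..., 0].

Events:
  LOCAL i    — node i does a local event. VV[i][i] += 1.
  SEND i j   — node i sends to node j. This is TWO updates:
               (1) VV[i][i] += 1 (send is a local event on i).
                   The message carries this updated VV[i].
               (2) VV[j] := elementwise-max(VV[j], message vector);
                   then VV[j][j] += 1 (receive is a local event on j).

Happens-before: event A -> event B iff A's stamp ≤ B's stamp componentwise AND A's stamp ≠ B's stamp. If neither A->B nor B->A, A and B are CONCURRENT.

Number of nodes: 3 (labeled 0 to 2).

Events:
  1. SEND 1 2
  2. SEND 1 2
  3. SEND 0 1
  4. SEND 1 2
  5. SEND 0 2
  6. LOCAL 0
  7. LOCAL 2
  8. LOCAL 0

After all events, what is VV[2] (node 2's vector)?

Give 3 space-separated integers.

Answer: 2 4 5

Derivation:
Initial: VV[0]=[0, 0, 0]
Initial: VV[1]=[0, 0, 0]
Initial: VV[2]=[0, 0, 0]
Event 1: SEND 1->2: VV[1][1]++ -> VV[1]=[0, 1, 0], msg_vec=[0, 1, 0]; VV[2]=max(VV[2],msg_vec) then VV[2][2]++ -> VV[2]=[0, 1, 1]
Event 2: SEND 1->2: VV[1][1]++ -> VV[1]=[0, 2, 0], msg_vec=[0, 2, 0]; VV[2]=max(VV[2],msg_vec) then VV[2][2]++ -> VV[2]=[0, 2, 2]
Event 3: SEND 0->1: VV[0][0]++ -> VV[0]=[1, 0, 0], msg_vec=[1, 0, 0]; VV[1]=max(VV[1],msg_vec) then VV[1][1]++ -> VV[1]=[1, 3, 0]
Event 4: SEND 1->2: VV[1][1]++ -> VV[1]=[1, 4, 0], msg_vec=[1, 4, 0]; VV[2]=max(VV[2],msg_vec) then VV[2][2]++ -> VV[2]=[1, 4, 3]
Event 5: SEND 0->2: VV[0][0]++ -> VV[0]=[2, 0, 0], msg_vec=[2, 0, 0]; VV[2]=max(VV[2],msg_vec) then VV[2][2]++ -> VV[2]=[2, 4, 4]
Event 6: LOCAL 0: VV[0][0]++ -> VV[0]=[3, 0, 0]
Event 7: LOCAL 2: VV[2][2]++ -> VV[2]=[2, 4, 5]
Event 8: LOCAL 0: VV[0][0]++ -> VV[0]=[4, 0, 0]
Final vectors: VV[0]=[4, 0, 0]; VV[1]=[1, 4, 0]; VV[2]=[2, 4, 5]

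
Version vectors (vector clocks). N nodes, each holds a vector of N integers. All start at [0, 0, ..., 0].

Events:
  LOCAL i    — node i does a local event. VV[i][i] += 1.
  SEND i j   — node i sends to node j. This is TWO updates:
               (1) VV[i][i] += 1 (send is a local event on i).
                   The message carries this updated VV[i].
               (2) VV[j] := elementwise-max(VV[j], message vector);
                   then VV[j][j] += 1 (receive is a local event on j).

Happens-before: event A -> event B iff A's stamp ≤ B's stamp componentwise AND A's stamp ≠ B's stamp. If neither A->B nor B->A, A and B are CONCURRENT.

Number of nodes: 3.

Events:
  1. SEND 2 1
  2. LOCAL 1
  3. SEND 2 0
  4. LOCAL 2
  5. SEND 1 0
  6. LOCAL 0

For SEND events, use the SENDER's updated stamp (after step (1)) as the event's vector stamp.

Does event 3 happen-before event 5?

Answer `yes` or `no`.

Initial: VV[0]=[0, 0, 0]
Initial: VV[1]=[0, 0, 0]
Initial: VV[2]=[0, 0, 0]
Event 1: SEND 2->1: VV[2][2]++ -> VV[2]=[0, 0, 1], msg_vec=[0, 0, 1]; VV[1]=max(VV[1],msg_vec) then VV[1][1]++ -> VV[1]=[0, 1, 1]
Event 2: LOCAL 1: VV[1][1]++ -> VV[1]=[0, 2, 1]
Event 3: SEND 2->0: VV[2][2]++ -> VV[2]=[0, 0, 2], msg_vec=[0, 0, 2]; VV[0]=max(VV[0],msg_vec) then VV[0][0]++ -> VV[0]=[1, 0, 2]
Event 4: LOCAL 2: VV[2][2]++ -> VV[2]=[0, 0, 3]
Event 5: SEND 1->0: VV[1][1]++ -> VV[1]=[0, 3, 1], msg_vec=[0, 3, 1]; VV[0]=max(VV[0],msg_vec) then VV[0][0]++ -> VV[0]=[2, 3, 2]
Event 6: LOCAL 0: VV[0][0]++ -> VV[0]=[3, 3, 2]
Event 3 stamp: [0, 0, 2]
Event 5 stamp: [0, 3, 1]
[0, 0, 2] <= [0, 3, 1]? False. Equal? False. Happens-before: False

Answer: no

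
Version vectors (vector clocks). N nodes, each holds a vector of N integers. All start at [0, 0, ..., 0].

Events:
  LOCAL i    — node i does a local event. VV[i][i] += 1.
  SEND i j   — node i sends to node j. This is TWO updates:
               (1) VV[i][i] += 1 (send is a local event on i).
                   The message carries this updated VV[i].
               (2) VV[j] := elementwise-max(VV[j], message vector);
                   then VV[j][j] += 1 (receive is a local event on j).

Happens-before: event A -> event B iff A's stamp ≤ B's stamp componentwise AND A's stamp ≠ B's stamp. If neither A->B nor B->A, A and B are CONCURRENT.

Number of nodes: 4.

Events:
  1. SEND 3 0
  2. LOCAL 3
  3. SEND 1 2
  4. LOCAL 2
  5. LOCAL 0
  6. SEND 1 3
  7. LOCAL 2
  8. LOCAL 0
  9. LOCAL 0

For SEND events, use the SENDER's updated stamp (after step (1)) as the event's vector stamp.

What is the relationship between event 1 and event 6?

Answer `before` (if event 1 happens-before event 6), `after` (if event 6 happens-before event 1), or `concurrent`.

Answer: concurrent

Derivation:
Initial: VV[0]=[0, 0, 0, 0]
Initial: VV[1]=[0, 0, 0, 0]
Initial: VV[2]=[0, 0, 0, 0]
Initial: VV[3]=[0, 0, 0, 0]
Event 1: SEND 3->0: VV[3][3]++ -> VV[3]=[0, 0, 0, 1], msg_vec=[0, 0, 0, 1]; VV[0]=max(VV[0],msg_vec) then VV[0][0]++ -> VV[0]=[1, 0, 0, 1]
Event 2: LOCAL 3: VV[3][3]++ -> VV[3]=[0, 0, 0, 2]
Event 3: SEND 1->2: VV[1][1]++ -> VV[1]=[0, 1, 0, 0], msg_vec=[0, 1, 0, 0]; VV[2]=max(VV[2],msg_vec) then VV[2][2]++ -> VV[2]=[0, 1, 1, 0]
Event 4: LOCAL 2: VV[2][2]++ -> VV[2]=[0, 1, 2, 0]
Event 5: LOCAL 0: VV[0][0]++ -> VV[0]=[2, 0, 0, 1]
Event 6: SEND 1->3: VV[1][1]++ -> VV[1]=[0, 2, 0, 0], msg_vec=[0, 2, 0, 0]; VV[3]=max(VV[3],msg_vec) then VV[3][3]++ -> VV[3]=[0, 2, 0, 3]
Event 7: LOCAL 2: VV[2][2]++ -> VV[2]=[0, 1, 3, 0]
Event 8: LOCAL 0: VV[0][0]++ -> VV[0]=[3, 0, 0, 1]
Event 9: LOCAL 0: VV[0][0]++ -> VV[0]=[4, 0, 0, 1]
Event 1 stamp: [0, 0, 0, 1]
Event 6 stamp: [0, 2, 0, 0]
[0, 0, 0, 1] <= [0, 2, 0, 0]? False
[0, 2, 0, 0] <= [0, 0, 0, 1]? False
Relation: concurrent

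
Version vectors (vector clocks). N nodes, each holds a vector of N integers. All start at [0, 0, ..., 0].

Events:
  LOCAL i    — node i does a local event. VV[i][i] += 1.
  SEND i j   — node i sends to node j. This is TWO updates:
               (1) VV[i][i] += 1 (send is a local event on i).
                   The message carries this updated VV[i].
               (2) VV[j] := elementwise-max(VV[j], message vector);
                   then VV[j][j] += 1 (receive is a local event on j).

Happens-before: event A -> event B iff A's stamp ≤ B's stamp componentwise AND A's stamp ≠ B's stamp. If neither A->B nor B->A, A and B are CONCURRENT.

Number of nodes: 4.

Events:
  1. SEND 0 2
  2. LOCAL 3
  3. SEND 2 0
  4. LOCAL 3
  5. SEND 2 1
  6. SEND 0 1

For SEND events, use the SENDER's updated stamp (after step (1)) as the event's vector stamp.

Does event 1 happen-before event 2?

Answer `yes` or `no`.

Answer: no

Derivation:
Initial: VV[0]=[0, 0, 0, 0]
Initial: VV[1]=[0, 0, 0, 0]
Initial: VV[2]=[0, 0, 0, 0]
Initial: VV[3]=[0, 0, 0, 0]
Event 1: SEND 0->2: VV[0][0]++ -> VV[0]=[1, 0, 0, 0], msg_vec=[1, 0, 0, 0]; VV[2]=max(VV[2],msg_vec) then VV[2][2]++ -> VV[2]=[1, 0, 1, 0]
Event 2: LOCAL 3: VV[3][3]++ -> VV[3]=[0, 0, 0, 1]
Event 3: SEND 2->0: VV[2][2]++ -> VV[2]=[1, 0, 2, 0], msg_vec=[1, 0, 2, 0]; VV[0]=max(VV[0],msg_vec) then VV[0][0]++ -> VV[0]=[2, 0, 2, 0]
Event 4: LOCAL 3: VV[3][3]++ -> VV[3]=[0, 0, 0, 2]
Event 5: SEND 2->1: VV[2][2]++ -> VV[2]=[1, 0, 3, 0], msg_vec=[1, 0, 3, 0]; VV[1]=max(VV[1],msg_vec) then VV[1][1]++ -> VV[1]=[1, 1, 3, 0]
Event 6: SEND 0->1: VV[0][0]++ -> VV[0]=[3, 0, 2, 0], msg_vec=[3, 0, 2, 0]; VV[1]=max(VV[1],msg_vec) then VV[1][1]++ -> VV[1]=[3, 2, 3, 0]
Event 1 stamp: [1, 0, 0, 0]
Event 2 stamp: [0, 0, 0, 1]
[1, 0, 0, 0] <= [0, 0, 0, 1]? False. Equal? False. Happens-before: False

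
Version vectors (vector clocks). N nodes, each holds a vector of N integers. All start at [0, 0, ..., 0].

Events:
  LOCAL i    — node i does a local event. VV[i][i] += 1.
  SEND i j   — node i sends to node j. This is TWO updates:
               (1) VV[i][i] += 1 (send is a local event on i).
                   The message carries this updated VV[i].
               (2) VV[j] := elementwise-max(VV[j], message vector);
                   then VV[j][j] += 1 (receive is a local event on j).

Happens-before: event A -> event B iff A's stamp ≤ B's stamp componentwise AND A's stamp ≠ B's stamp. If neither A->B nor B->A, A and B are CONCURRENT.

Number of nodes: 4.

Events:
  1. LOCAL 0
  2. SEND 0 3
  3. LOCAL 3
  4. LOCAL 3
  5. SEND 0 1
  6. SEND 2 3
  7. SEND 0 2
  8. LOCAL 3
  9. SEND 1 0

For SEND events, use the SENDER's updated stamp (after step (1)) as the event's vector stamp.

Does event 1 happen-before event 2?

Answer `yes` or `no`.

Answer: yes

Derivation:
Initial: VV[0]=[0, 0, 0, 0]
Initial: VV[1]=[0, 0, 0, 0]
Initial: VV[2]=[0, 0, 0, 0]
Initial: VV[3]=[0, 0, 0, 0]
Event 1: LOCAL 0: VV[0][0]++ -> VV[0]=[1, 0, 0, 0]
Event 2: SEND 0->3: VV[0][0]++ -> VV[0]=[2, 0, 0, 0], msg_vec=[2, 0, 0, 0]; VV[3]=max(VV[3],msg_vec) then VV[3][3]++ -> VV[3]=[2, 0, 0, 1]
Event 3: LOCAL 3: VV[3][3]++ -> VV[3]=[2, 0, 0, 2]
Event 4: LOCAL 3: VV[3][3]++ -> VV[3]=[2, 0, 0, 3]
Event 5: SEND 0->1: VV[0][0]++ -> VV[0]=[3, 0, 0, 0], msg_vec=[3, 0, 0, 0]; VV[1]=max(VV[1],msg_vec) then VV[1][1]++ -> VV[1]=[3, 1, 0, 0]
Event 6: SEND 2->3: VV[2][2]++ -> VV[2]=[0, 0, 1, 0], msg_vec=[0, 0, 1, 0]; VV[3]=max(VV[3],msg_vec) then VV[3][3]++ -> VV[3]=[2, 0, 1, 4]
Event 7: SEND 0->2: VV[0][0]++ -> VV[0]=[4, 0, 0, 0], msg_vec=[4, 0, 0, 0]; VV[2]=max(VV[2],msg_vec) then VV[2][2]++ -> VV[2]=[4, 0, 2, 0]
Event 8: LOCAL 3: VV[3][3]++ -> VV[3]=[2, 0, 1, 5]
Event 9: SEND 1->0: VV[1][1]++ -> VV[1]=[3, 2, 0, 0], msg_vec=[3, 2, 0, 0]; VV[0]=max(VV[0],msg_vec) then VV[0][0]++ -> VV[0]=[5, 2, 0, 0]
Event 1 stamp: [1, 0, 0, 0]
Event 2 stamp: [2, 0, 0, 0]
[1, 0, 0, 0] <= [2, 0, 0, 0]? True. Equal? False. Happens-before: True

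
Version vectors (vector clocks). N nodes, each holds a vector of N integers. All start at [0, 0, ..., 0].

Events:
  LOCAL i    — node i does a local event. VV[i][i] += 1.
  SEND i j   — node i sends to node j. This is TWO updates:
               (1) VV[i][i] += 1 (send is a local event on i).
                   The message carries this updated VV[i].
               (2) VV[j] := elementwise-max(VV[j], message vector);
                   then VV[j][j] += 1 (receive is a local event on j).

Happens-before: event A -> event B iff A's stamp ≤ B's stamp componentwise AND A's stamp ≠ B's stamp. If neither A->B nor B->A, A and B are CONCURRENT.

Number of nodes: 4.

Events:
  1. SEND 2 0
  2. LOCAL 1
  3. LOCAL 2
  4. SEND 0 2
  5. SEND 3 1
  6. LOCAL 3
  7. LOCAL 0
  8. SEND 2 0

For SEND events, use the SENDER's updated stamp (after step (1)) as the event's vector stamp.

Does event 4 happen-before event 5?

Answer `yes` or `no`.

Answer: no

Derivation:
Initial: VV[0]=[0, 0, 0, 0]
Initial: VV[1]=[0, 0, 0, 0]
Initial: VV[2]=[0, 0, 0, 0]
Initial: VV[3]=[0, 0, 0, 0]
Event 1: SEND 2->0: VV[2][2]++ -> VV[2]=[0, 0, 1, 0], msg_vec=[0, 0, 1, 0]; VV[0]=max(VV[0],msg_vec) then VV[0][0]++ -> VV[0]=[1, 0, 1, 0]
Event 2: LOCAL 1: VV[1][1]++ -> VV[1]=[0, 1, 0, 0]
Event 3: LOCAL 2: VV[2][2]++ -> VV[2]=[0, 0, 2, 0]
Event 4: SEND 0->2: VV[0][0]++ -> VV[0]=[2, 0, 1, 0], msg_vec=[2, 0, 1, 0]; VV[2]=max(VV[2],msg_vec) then VV[2][2]++ -> VV[2]=[2, 0, 3, 0]
Event 5: SEND 3->1: VV[3][3]++ -> VV[3]=[0, 0, 0, 1], msg_vec=[0, 0, 0, 1]; VV[1]=max(VV[1],msg_vec) then VV[1][1]++ -> VV[1]=[0, 2, 0, 1]
Event 6: LOCAL 3: VV[3][3]++ -> VV[3]=[0, 0, 0, 2]
Event 7: LOCAL 0: VV[0][0]++ -> VV[0]=[3, 0, 1, 0]
Event 8: SEND 2->0: VV[2][2]++ -> VV[2]=[2, 0, 4, 0], msg_vec=[2, 0, 4, 0]; VV[0]=max(VV[0],msg_vec) then VV[0][0]++ -> VV[0]=[4, 0, 4, 0]
Event 4 stamp: [2, 0, 1, 0]
Event 5 stamp: [0, 0, 0, 1]
[2, 0, 1, 0] <= [0, 0, 0, 1]? False. Equal? False. Happens-before: False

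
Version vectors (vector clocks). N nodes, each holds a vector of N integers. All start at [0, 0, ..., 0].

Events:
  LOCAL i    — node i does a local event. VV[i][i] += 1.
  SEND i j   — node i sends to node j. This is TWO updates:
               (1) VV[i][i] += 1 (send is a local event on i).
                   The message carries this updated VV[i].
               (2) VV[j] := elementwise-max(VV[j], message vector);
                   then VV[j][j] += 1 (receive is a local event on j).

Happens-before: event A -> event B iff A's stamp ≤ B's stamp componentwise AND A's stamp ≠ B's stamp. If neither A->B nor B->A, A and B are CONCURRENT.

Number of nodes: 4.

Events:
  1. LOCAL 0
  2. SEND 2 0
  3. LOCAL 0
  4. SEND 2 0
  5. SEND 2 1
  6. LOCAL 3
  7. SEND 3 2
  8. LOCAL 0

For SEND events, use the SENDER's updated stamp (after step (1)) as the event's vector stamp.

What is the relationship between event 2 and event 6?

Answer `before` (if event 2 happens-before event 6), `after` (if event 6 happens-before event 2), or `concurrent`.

Answer: concurrent

Derivation:
Initial: VV[0]=[0, 0, 0, 0]
Initial: VV[1]=[0, 0, 0, 0]
Initial: VV[2]=[0, 0, 0, 0]
Initial: VV[3]=[0, 0, 0, 0]
Event 1: LOCAL 0: VV[0][0]++ -> VV[0]=[1, 0, 0, 0]
Event 2: SEND 2->0: VV[2][2]++ -> VV[2]=[0, 0, 1, 0], msg_vec=[0, 0, 1, 0]; VV[0]=max(VV[0],msg_vec) then VV[0][0]++ -> VV[0]=[2, 0, 1, 0]
Event 3: LOCAL 0: VV[0][0]++ -> VV[0]=[3, 0, 1, 0]
Event 4: SEND 2->0: VV[2][2]++ -> VV[2]=[0, 0, 2, 0], msg_vec=[0, 0, 2, 0]; VV[0]=max(VV[0],msg_vec) then VV[0][0]++ -> VV[0]=[4, 0, 2, 0]
Event 5: SEND 2->1: VV[2][2]++ -> VV[2]=[0, 0, 3, 0], msg_vec=[0, 0, 3, 0]; VV[1]=max(VV[1],msg_vec) then VV[1][1]++ -> VV[1]=[0, 1, 3, 0]
Event 6: LOCAL 3: VV[3][3]++ -> VV[3]=[0, 0, 0, 1]
Event 7: SEND 3->2: VV[3][3]++ -> VV[3]=[0, 0, 0, 2], msg_vec=[0, 0, 0, 2]; VV[2]=max(VV[2],msg_vec) then VV[2][2]++ -> VV[2]=[0, 0, 4, 2]
Event 8: LOCAL 0: VV[0][0]++ -> VV[0]=[5, 0, 2, 0]
Event 2 stamp: [0, 0, 1, 0]
Event 6 stamp: [0, 0, 0, 1]
[0, 0, 1, 0] <= [0, 0, 0, 1]? False
[0, 0, 0, 1] <= [0, 0, 1, 0]? False
Relation: concurrent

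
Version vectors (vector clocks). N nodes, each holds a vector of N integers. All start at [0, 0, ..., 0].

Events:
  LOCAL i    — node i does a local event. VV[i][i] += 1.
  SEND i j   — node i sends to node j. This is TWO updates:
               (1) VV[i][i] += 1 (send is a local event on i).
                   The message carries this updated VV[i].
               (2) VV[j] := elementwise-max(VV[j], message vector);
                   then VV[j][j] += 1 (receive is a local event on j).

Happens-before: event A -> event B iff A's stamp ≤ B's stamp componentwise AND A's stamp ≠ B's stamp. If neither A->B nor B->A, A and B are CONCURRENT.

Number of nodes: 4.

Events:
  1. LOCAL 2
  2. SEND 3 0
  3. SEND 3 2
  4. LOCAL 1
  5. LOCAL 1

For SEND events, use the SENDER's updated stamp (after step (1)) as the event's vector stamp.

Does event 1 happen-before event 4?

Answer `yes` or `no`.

Initial: VV[0]=[0, 0, 0, 0]
Initial: VV[1]=[0, 0, 0, 0]
Initial: VV[2]=[0, 0, 0, 0]
Initial: VV[3]=[0, 0, 0, 0]
Event 1: LOCAL 2: VV[2][2]++ -> VV[2]=[0, 0, 1, 0]
Event 2: SEND 3->0: VV[3][3]++ -> VV[3]=[0, 0, 0, 1], msg_vec=[0, 0, 0, 1]; VV[0]=max(VV[0],msg_vec) then VV[0][0]++ -> VV[0]=[1, 0, 0, 1]
Event 3: SEND 3->2: VV[3][3]++ -> VV[3]=[0, 0, 0, 2], msg_vec=[0, 0, 0, 2]; VV[2]=max(VV[2],msg_vec) then VV[2][2]++ -> VV[2]=[0, 0, 2, 2]
Event 4: LOCAL 1: VV[1][1]++ -> VV[1]=[0, 1, 0, 0]
Event 5: LOCAL 1: VV[1][1]++ -> VV[1]=[0, 2, 0, 0]
Event 1 stamp: [0, 0, 1, 0]
Event 4 stamp: [0, 1, 0, 0]
[0, 0, 1, 0] <= [0, 1, 0, 0]? False. Equal? False. Happens-before: False

Answer: no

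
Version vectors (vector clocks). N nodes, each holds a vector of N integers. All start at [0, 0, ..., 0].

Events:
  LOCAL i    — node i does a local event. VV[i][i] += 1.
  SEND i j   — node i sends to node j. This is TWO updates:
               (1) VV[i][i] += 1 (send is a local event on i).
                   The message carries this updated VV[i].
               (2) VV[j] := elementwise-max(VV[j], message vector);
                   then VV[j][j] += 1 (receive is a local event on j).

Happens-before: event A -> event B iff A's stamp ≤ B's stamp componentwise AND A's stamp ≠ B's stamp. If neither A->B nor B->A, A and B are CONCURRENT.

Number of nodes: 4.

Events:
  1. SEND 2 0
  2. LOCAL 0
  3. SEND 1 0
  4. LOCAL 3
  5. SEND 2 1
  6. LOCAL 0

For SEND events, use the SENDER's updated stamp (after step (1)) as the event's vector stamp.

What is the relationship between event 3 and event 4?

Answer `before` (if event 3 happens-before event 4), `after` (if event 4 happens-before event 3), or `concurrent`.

Initial: VV[0]=[0, 0, 0, 0]
Initial: VV[1]=[0, 0, 0, 0]
Initial: VV[2]=[0, 0, 0, 0]
Initial: VV[3]=[0, 0, 0, 0]
Event 1: SEND 2->0: VV[2][2]++ -> VV[2]=[0, 0, 1, 0], msg_vec=[0, 0, 1, 0]; VV[0]=max(VV[0],msg_vec) then VV[0][0]++ -> VV[0]=[1, 0, 1, 0]
Event 2: LOCAL 0: VV[0][0]++ -> VV[0]=[2, 0, 1, 0]
Event 3: SEND 1->0: VV[1][1]++ -> VV[1]=[0, 1, 0, 0], msg_vec=[0, 1, 0, 0]; VV[0]=max(VV[0],msg_vec) then VV[0][0]++ -> VV[0]=[3, 1, 1, 0]
Event 4: LOCAL 3: VV[3][3]++ -> VV[3]=[0, 0, 0, 1]
Event 5: SEND 2->1: VV[2][2]++ -> VV[2]=[0, 0, 2, 0], msg_vec=[0, 0, 2, 0]; VV[1]=max(VV[1],msg_vec) then VV[1][1]++ -> VV[1]=[0, 2, 2, 0]
Event 6: LOCAL 0: VV[0][0]++ -> VV[0]=[4, 1, 1, 0]
Event 3 stamp: [0, 1, 0, 0]
Event 4 stamp: [0, 0, 0, 1]
[0, 1, 0, 0] <= [0, 0, 0, 1]? False
[0, 0, 0, 1] <= [0, 1, 0, 0]? False
Relation: concurrent

Answer: concurrent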